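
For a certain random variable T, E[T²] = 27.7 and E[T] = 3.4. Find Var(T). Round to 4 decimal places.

Var(T) = 27.7 − (3.4)² = 16.14

16.1400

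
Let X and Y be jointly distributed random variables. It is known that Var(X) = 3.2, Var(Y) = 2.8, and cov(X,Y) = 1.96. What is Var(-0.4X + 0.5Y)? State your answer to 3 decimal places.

0.428

Var(-0.4X + 0.5Y) = (-0.4)²·Var(X) + (0.5)²·Var(Y) + 2·(-0.4)·(0.5)·cov(X,Y)
= 0.16·3.2 + 0.25·2.8 + -0.4·1.96 = 0.428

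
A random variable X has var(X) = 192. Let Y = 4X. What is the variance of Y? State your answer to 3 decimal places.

var(4X) = (4)²·var(X) = 16·192 = 3072

3072.000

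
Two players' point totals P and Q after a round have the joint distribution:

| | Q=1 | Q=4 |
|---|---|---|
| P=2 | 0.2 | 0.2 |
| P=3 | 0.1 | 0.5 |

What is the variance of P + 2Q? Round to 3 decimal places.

E[P] = 2.6,  E[Q] = 3.1,  E[PQ] = 8.3
Var(P) = 7 − (2.6)² = 0.24;  Var(Q) = 11.5 − (3.1)² = 1.89
Cov(P,Q) = 8.3 − (2.6)(3.1) = 0.24
Var(P + 2Q) = (1)²·0.24 + (2)²·1.89 + 2·(1)·(2)·0.24 = 8.76

8.760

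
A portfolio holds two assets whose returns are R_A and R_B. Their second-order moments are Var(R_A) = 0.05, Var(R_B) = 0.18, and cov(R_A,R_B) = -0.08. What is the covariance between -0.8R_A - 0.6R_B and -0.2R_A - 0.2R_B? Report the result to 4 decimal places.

0.0072

cov(-0.8R_A - 0.6R_B, -0.2R_A - 0.2R_B) = (-0.8)(-0.2)Var(R_A) + (-0.6)(-0.2)Var(R_B) + [(-0.8)(-0.2) + (-0.6)(-0.2)]cov(R_A,R_B)
= 0.16·0.05 + 0.12·0.18 + 0.28·-0.08 = 0.0072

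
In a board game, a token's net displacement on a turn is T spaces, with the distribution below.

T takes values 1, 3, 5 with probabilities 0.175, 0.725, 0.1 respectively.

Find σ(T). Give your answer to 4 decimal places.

1.0380

E[T] = (1)(0.175) + (3)(0.725) + (5)(0.1) = 2.85
E[T²] = (1)²(0.175) + (3)²(0.725) + (5)²(0.1) = 9.2
V(T) = E[T²] − (E[T])² = 9.2 − (2.85)² = 1.0775
σ(T) = √1.0775 ≈ 1.0380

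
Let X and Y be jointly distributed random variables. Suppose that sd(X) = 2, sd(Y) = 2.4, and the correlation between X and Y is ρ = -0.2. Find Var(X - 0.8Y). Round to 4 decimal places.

Var(X) = (2)² = 4;  Var(Y) = (2.4)² = 5.76
Cov(X,Y) = ρ·sd(X)·sd(Y) = -0.2·2·2.4 = -0.96
Var(X - 0.8Y) = (1)²·Var(X) + (-0.8)²·Var(Y) + 2·(1)·(-0.8)·Cov(X,Y)
= 1·4 + 0.64·5.76 + -1.6·-0.96 = 9.2224

9.2224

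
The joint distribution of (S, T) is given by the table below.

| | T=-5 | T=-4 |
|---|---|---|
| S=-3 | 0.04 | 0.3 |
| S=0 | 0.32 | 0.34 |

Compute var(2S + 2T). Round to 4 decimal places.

7.0224

E[S] = -1.02,  E[T] = -4.36,  E[ST] = 4.2
var(S) = 3.06 − (-1.02)² = 2.0196;  var(T) = 19.24 − (-4.36)² = 0.2304
Cov(S,T) = 4.2 − (-1.02)(-4.36) = -0.2472
var(2S + 2T) = (2)²·2.0196 + (2)²·0.2304 + 2·(2)·(2)·-0.2472 = 7.0224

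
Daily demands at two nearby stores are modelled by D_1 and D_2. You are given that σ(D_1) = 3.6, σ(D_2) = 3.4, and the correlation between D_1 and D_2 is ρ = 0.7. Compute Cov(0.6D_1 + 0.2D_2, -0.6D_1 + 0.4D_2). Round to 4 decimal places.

var(D_1) = (3.6)² = 12.96;  var(D_2) = (3.4)² = 11.56
Cov(D_1,D_2) = ρ·σ(D_1)·σ(D_2) = 0.7·3.6·3.4 = 8.568
Cov(0.6D_1 + 0.2D_2, -0.6D_1 + 0.4D_2) = (0.6)(-0.6)var(D_1) + (0.2)(0.4)var(D_2) + [(0.6)(0.4) + (0.2)(-0.6)]Cov(D_1,D_2)
= -0.36·12.96 + 0.08·11.56 + 0.12·8.568 = -2.71264

-2.7126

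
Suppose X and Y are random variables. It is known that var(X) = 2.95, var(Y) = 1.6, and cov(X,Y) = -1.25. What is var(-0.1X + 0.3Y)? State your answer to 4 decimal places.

0.2485

var(-0.1X + 0.3Y) = (-0.1)²·var(X) + (0.3)²·var(Y) + 2·(-0.1)·(0.3)·cov(X,Y)
= 0.01·2.95 + 0.09·1.6 + -0.06·-1.25 = 0.2485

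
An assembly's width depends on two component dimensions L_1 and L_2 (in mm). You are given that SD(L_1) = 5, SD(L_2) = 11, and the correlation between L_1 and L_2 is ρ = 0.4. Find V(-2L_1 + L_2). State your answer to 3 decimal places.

133.000

V(L_1) = (5)² = 25;  V(L_2) = (11)² = 121
cov(L_1,L_2) = ρ·SD(L_1)·SD(L_2) = 0.4·5·11 = 22
V(-2L_1 + L_2) = (-2)²·V(L_1) + (1)²·V(L_2) + 2·(-2)·(1)·cov(L_1,L_2)
= 4·25 + 1·121 + -4·22 = 133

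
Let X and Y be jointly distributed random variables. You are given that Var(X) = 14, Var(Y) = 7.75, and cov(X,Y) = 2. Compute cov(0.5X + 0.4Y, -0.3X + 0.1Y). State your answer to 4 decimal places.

cov(0.5X + 0.4Y, -0.3X + 0.1Y) = (0.5)(-0.3)Var(X) + (0.4)(0.1)Var(Y) + [(0.5)(0.1) + (0.4)(-0.3)]cov(X,Y)
= -0.15·14 + 0.04·7.75 + -0.07·2 = -1.93

-1.9300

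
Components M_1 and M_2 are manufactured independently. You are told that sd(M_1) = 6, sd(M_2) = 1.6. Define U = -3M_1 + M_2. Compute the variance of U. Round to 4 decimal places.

326.5600

var(M_1) = 36, var(M_2) = 2.56
By independence, var(U) = (-3)²var(M_1) + (1)²var(M_2)
= (-3)²·36 + (1)²·2.56 = 326.56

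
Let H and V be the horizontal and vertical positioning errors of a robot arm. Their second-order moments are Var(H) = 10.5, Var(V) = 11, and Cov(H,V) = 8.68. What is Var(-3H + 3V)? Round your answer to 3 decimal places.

Var(-3H + 3V) = (-3)²·Var(H) + (3)²·Var(V) + 2·(-3)·(3)·Cov(H,V)
= 9·10.5 + 9·11 + -18·8.68 = 37.26

37.260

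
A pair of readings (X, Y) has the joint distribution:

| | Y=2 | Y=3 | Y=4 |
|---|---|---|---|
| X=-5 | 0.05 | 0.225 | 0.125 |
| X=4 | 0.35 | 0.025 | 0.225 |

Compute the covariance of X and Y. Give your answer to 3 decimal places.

-0.855

E[X] = 0.4,  E[Y] = 2.95
E[XY] = 0.325
Cov(X,Y) = E[XY] − E[X]E[Y] = 0.325 − (0.4)(2.95) = -0.855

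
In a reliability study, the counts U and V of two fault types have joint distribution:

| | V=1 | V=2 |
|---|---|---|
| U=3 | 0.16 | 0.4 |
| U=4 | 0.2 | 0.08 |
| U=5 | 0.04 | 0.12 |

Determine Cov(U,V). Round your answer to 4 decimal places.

-0.0400

E[U] = 3.6,  E[V] = 1.6
E[UV] = 5.72
Cov(U,V) = E[UV] − E[U]E[V] = 5.72 − (3.6)(1.6) = -0.04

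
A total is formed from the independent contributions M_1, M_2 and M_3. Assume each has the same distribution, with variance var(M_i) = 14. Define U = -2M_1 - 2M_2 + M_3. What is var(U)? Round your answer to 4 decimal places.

By independence, var(U) = (-2)²var(M_1) + (-2)²var(M_2) + (1)²var(M_3)
= (-2)²·14 + (-2)²·14 + (1)²·14 = 126

126.0000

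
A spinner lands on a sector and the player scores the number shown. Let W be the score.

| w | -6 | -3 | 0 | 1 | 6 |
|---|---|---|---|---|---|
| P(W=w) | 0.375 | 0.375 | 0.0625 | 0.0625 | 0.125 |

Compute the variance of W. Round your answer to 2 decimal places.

E[W] = (-6)(0.375) + (-3)(0.375) + (0)(0.0625) + (1)(0.0625) + (6)(0.125) = -2.5625
E[W²] = (-6)²(0.375) + (-3)²(0.375) + (0)²(0.0625) + (1)²(0.0625) + (6)²(0.125) = 21.4375
V(W) = E[W²] − (E[W])² = 21.4375 − (-2.5625)² = 14.87109375

14.87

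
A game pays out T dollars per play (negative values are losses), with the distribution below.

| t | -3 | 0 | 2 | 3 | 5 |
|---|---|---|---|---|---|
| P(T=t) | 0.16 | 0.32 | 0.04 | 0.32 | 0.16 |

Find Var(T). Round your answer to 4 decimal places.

E[T] = (-3)(0.16) + (0)(0.32) + (2)(0.04) + (3)(0.32) + (5)(0.16) = 1.36
E[T²] = (-3)²(0.16) + (0)²(0.32) + (2)²(0.04) + (3)²(0.32) + (5)²(0.16) = 8.48
Var(T) = E[T²] − (E[T])² = 8.48 − (1.36)² = 6.6304

6.6304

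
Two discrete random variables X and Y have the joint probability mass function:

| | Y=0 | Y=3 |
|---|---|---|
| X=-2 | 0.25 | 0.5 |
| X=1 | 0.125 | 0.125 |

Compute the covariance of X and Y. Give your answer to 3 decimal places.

-0.281

E[X] = -1.25,  E[Y] = 1.875
E[XY] = -2.625
Cov(X,Y) = E[XY] − E[X]E[Y] = -2.625 − (-1.25)(1.875) = -0.28125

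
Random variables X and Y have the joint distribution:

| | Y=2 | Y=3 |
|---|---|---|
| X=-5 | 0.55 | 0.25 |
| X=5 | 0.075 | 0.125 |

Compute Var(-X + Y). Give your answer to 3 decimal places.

E[X] = -3,  E[Y] = 2.375,  E[XY] = -6.625
Var(X) = 25 − (-3)² = 16;  Var(Y) = 5.875 − (2.375)² = 0.234375
Cov(X,Y) = -6.625 − (-3)(2.375) = 0.5
Var(-X + Y) = (-1)²·16 + (1)²·0.234375 + 2·(-1)·(1)·0.5 = 15.234375

15.234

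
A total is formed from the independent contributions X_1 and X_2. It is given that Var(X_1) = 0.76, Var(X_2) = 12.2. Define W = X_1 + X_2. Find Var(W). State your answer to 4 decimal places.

12.9600

By independence, Var(W) = (1)²Var(X_1) + (1)²Var(X_2)
= (1)²·0.76 + (1)²·12.2 = 12.96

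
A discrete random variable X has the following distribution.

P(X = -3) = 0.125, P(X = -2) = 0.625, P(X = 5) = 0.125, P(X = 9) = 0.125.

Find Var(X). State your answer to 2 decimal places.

E[X] = (-3)(0.125) + (-2)(0.625) + (5)(0.125) + (9)(0.125) = 0.125
E[X²] = (-3)²(0.125) + (-2)²(0.625) + (5)²(0.125) + (9)²(0.125) = 16.875
Var(X) = E[X²] − (E[X])² = 16.875 − (0.125)² = 16.859375

16.86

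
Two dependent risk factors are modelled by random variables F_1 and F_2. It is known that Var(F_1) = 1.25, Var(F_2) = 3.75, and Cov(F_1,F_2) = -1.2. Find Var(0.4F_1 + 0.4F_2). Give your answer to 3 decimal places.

0.416

Var(0.4F_1 + 0.4F_2) = (0.4)²·Var(F_1) + (0.4)²·Var(F_2) + 2·(0.4)·(0.4)·Cov(F_1,F_2)
= 0.16·1.25 + 0.16·3.75 + 0.32·-1.2 = 0.416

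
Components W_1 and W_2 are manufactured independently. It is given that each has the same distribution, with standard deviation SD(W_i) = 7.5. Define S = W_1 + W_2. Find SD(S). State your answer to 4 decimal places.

V(W_i) = (7.5)² = 56.25
By independence, V(S) = (1)²V(W_1) + (1)²V(W_2)
= (1)²·56.25 + (1)²·56.25 = 112.5
SD(S) = √112.5 ≈ 10.6066

10.6066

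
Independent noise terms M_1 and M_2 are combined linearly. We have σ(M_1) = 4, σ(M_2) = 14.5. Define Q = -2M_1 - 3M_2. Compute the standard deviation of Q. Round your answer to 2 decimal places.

44.23

Var(M_1) = 16, Var(M_2) = 210.25
By independence, Var(Q) = (-2)²Var(M_1) + (-3)²Var(M_2)
= (-2)²·16 + (-3)²·210.25 = 1956.25
σ(Q) = √1956.25 ≈ 44.23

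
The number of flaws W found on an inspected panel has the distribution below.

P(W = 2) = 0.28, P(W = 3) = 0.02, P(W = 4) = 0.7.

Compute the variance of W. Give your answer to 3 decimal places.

0.804

E[W] = (2)(0.28) + (3)(0.02) + (4)(0.7) = 3.42
E[W²] = (2)²(0.28) + (3)²(0.02) + (4)²(0.7) = 12.5
Var(W) = E[W²] − (E[W])² = 12.5 − (3.42)² = 0.8036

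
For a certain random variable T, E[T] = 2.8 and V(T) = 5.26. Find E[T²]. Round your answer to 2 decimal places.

E[T²] = V(T) + (E[T])² = 5.26 + (2.8)² = 13.1

13.10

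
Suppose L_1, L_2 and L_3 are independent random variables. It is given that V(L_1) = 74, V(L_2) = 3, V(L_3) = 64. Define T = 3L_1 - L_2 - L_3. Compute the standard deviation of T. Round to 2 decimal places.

By independence, V(T) = (3)²V(L_1) + (-1)²V(L_2) + (-1)²V(L_3)
= (3)²·74 + (-1)²·3 + (-1)²·64 = 733
SD(T) = √733 ≈ 27.07

27.07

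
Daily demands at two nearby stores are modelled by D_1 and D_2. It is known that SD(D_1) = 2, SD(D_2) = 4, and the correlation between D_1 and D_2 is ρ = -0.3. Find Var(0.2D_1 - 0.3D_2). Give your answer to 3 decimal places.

1.888

Var(D_1) = (2)² = 4;  Var(D_2) = (4)² = 16
Cov(D_1,D_2) = ρ·SD(D_1)·SD(D_2) = -0.3·2·4 = -2.4
Var(0.2D_1 - 0.3D_2) = (0.2)²·Var(D_1) + (-0.3)²·Var(D_2) + 2·(0.2)·(-0.3)·Cov(D_1,D_2)
= 0.04·4 + 0.09·16 + -0.12·-2.4 = 1.888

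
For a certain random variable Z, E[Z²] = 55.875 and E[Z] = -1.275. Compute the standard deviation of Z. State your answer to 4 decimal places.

7.3654

Var(Z) = 55.875 − (-1.275)² = 54.249375
SD(Z) = √54.249375 ≈ 7.3654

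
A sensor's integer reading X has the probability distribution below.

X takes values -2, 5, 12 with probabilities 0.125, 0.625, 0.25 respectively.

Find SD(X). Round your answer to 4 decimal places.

4.1964

E[X] = (-2)(0.125) + (5)(0.625) + (12)(0.25) = 5.875
E[X²] = (-2)²(0.125) + (5)²(0.625) + (12)²(0.25) = 52.125
Var(X) = E[X²] − (E[X])² = 52.125 − (5.875)² = 17.609375
SD(X) = √17.609375 ≈ 4.1964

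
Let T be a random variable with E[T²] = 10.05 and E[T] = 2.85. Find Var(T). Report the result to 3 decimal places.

Var(T) = 10.05 − (2.85)² = 1.9275

1.928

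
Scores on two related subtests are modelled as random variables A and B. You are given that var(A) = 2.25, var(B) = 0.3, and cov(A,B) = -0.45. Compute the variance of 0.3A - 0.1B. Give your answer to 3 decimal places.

0.233

var(0.3A - 0.1B) = (0.3)²·var(A) + (-0.1)²·var(B) + 2·(0.3)·(-0.1)·cov(A,B)
= 0.09·2.25 + 0.01·0.3 + -0.06·-0.45 = 0.2325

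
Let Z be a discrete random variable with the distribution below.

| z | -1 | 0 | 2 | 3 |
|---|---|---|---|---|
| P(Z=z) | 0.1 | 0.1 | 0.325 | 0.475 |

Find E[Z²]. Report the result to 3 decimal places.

5.675

E[Z²] = (-1)²(0.1) + (0)²(0.1) + (2)²(0.325) + (3)²(0.475) = 5.675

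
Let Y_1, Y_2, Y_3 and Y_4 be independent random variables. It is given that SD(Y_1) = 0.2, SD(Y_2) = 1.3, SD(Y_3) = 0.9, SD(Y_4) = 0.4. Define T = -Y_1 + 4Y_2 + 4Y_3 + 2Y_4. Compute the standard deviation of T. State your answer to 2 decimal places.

6.38

Var(Y_1) = 0.04, Var(Y_2) = 1.69, Var(Y_3) = 0.81, Var(Y_4) = 0.16
By independence, Var(T) = (-1)²Var(Y_1) + (4)²Var(Y_2) + (4)²Var(Y_3) + (2)²Var(Y_4)
= (-1)²·0.04 + (4)²·1.69 + (4)²·0.81 + (2)²·0.16 = 40.68
SD(T) = √40.68 ≈ 6.38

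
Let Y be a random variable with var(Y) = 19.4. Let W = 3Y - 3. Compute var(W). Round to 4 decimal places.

var(3Y - 3) = (3)²·var(Y) = 9·19.4 = 174.6

174.6000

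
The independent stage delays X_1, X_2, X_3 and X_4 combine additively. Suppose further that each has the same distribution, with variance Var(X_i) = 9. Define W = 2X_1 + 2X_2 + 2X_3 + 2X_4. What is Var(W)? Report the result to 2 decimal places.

By independence, Var(W) = (2)²Var(X_1) + (2)²Var(X_2) + (2)²Var(X_3) + (2)²Var(X_4)
= (2)²·9 + (2)²·9 + (2)²·9 + (2)²·9 = 144

144.00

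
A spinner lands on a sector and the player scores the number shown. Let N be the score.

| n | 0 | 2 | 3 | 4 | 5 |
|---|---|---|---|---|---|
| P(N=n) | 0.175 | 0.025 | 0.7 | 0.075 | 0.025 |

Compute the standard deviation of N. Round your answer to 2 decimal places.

E[N] = (0)(0.175) + (2)(0.025) + (3)(0.7) + (4)(0.075) + (5)(0.025) = 2.575
E[N²] = (0)²(0.175) + (2)²(0.025) + (3)²(0.7) + (4)²(0.075) + (5)²(0.025) = 8.225
Var(N) = E[N²] − (E[N])² = 8.225 − (2.575)² = 1.594375
SD(N) = √1.594375 ≈ 1.26

1.26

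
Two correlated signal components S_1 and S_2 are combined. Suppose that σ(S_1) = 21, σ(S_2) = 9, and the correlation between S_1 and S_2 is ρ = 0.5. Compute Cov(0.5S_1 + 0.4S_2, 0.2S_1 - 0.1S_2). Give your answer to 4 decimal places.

43.6950

V(S_1) = (21)² = 441;  V(S_2) = (9)² = 81
Cov(S_1,S_2) = ρ·σ(S_1)·σ(S_2) = 0.5·21·9 = 94.5
Cov(0.5S_1 + 0.4S_2, 0.2S_1 - 0.1S_2) = (0.5)(0.2)V(S_1) + (0.4)(-0.1)V(S_2) + [(0.5)(-0.1) + (0.4)(0.2)]Cov(S_1,S_2)
= 0.1·441 + -0.04·81 + 0.03·94.5 = 43.695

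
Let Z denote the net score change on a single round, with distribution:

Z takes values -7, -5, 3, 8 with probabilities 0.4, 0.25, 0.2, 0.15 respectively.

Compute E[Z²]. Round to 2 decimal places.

37.25

E[Z²] = (-7)²(0.4) + (-5)²(0.25) + (3)²(0.2) + (8)²(0.15) = 37.25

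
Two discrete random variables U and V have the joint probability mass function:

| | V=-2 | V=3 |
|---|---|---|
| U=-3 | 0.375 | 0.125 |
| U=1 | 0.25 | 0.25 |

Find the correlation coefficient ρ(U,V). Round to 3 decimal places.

0.258

E[U] = -1,  E[V] = -0.125
E[UV] = 1.375
Cov(U,V) = E[UV] − E[U]E[V] = 1.375 − (-1)(-0.125) = 1.25
Var(U) = 4,  Var(V) = 5.859375
ρ = 1.25 / √(4·5.859375) ≈ 0.258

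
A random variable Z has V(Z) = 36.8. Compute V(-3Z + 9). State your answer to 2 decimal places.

V(-3Z + 9) = (-3)²·V(Z) = 9·36.8 = 331.2

331.20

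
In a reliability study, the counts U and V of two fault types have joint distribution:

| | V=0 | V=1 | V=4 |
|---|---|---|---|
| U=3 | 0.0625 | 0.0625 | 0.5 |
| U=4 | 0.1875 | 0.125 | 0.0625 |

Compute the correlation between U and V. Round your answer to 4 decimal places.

-0.6180

E[U] = 3.375,  E[V] = 2.4375
E[UV] = 7.6875
Cov(U,V) = E[UV] − E[U]E[V] = 7.6875 − (3.375)(2.4375) = -0.5390625
var(U) = 0.234375,  var(V) = 3.24609375
ρ = -0.5390625 / √(0.234375·3.24609375) ≈ -0.6180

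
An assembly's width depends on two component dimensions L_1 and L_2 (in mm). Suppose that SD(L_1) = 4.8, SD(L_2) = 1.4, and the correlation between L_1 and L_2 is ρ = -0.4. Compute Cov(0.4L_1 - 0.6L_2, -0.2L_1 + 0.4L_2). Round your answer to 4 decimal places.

var(L_1) = (4.8)² = 23.04;  var(L_2) = (1.4)² = 1.96
Cov(L_1,L_2) = ρ·SD(L_1)·SD(L_2) = -0.4·4.8·1.4 = -2.688
Cov(0.4L_1 - 0.6L_2, -0.2L_1 + 0.4L_2) = (0.4)(-0.2)var(L_1) + (-0.6)(0.4)var(L_2) + [(0.4)(0.4) + (-0.6)(-0.2)]Cov(L_1,L_2)
= -0.08·23.04 + -0.24·1.96 + 0.28·-2.688 = -3.06624

-3.0662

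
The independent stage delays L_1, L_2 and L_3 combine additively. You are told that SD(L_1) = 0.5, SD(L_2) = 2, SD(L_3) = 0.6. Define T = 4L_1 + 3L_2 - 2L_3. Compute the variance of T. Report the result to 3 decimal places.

var(L_1) = 0.25, var(L_2) = 4, var(L_3) = 0.36
By independence, var(T) = (4)²var(L_1) + (3)²var(L_2) + (-2)²var(L_3)
= (4)²·0.25 + (3)²·4 + (-2)²·0.36 = 41.44

41.440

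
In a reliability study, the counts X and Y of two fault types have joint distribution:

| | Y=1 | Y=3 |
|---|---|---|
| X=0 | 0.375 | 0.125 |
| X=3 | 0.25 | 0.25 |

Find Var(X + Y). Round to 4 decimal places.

3.9375

E[X] = 1.5,  E[Y] = 1.75,  E[XY] = 3
Var(X) = 4.5 − (1.5)² = 2.25;  Var(Y) = 4 − (1.75)² = 0.9375
Cov(X,Y) = 3 − (1.5)(1.75) = 0.375
Var(X + Y) = (1)²·2.25 + (1)²·0.9375 + 2·(1)·(1)·0.375 = 3.9375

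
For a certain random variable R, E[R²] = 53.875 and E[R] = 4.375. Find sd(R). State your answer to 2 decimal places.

var(R) = 53.875 − (4.375)² = 34.734375
sd(R) = √34.734375 ≈ 5.89

5.89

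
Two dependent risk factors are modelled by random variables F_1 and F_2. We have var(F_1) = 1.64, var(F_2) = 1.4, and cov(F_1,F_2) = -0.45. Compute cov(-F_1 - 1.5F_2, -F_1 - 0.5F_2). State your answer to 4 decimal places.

1.7900

cov(-F_1 - 1.5F_2, -F_1 - 0.5F_2) = (-1)(-1)var(F_1) + (-1.5)(-0.5)var(F_2) + [(-1)(-0.5) + (-1.5)(-1)]cov(F_1,F_2)
= 1·1.64 + 0.75·1.4 + 2·-0.45 = 1.79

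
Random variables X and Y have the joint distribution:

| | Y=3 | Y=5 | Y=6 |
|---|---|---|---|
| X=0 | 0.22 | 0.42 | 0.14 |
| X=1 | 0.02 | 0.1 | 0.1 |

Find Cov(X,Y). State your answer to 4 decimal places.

0.1128

E[X] = 0.22,  E[Y] = 4.76
E[XY] = 1.16
Cov(X,Y) = E[XY] − E[X]E[Y] = 1.16 − (0.22)(4.76) = 0.1128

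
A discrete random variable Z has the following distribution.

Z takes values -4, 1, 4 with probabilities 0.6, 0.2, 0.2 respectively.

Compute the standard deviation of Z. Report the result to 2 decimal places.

E[Z] = (-4)(0.6) + (1)(0.2) + (4)(0.2) = -1.4
E[Z²] = (-4)²(0.6) + (1)²(0.2) + (4)²(0.2) = 13
var(Z) = E[Z²] − (E[Z])² = 13 − (-1.4)² = 11.04
SD(Z) = √11.04 ≈ 3.32

3.32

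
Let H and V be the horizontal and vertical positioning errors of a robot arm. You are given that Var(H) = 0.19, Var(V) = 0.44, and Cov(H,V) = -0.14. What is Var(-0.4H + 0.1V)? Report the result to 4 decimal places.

0.0460

Var(-0.4H + 0.1V) = (-0.4)²·Var(H) + (0.1)²·Var(V) + 2·(-0.4)·(0.1)·Cov(H,V)
= 0.16·0.19 + 0.01·0.44 + -0.08·-0.14 = 0.046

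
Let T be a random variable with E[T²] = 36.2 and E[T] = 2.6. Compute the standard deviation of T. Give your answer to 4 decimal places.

V(T) = 36.2 − (2.6)² = 29.44
SD(T) = √29.44 ≈ 5.4259

5.4259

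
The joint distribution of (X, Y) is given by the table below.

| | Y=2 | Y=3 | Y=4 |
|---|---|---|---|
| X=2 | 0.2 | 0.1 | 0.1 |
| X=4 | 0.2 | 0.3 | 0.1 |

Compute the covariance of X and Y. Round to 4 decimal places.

E[X] = 3.2,  E[Y] = 2.8
E[XY] = 9
Cov(X,Y) = E[XY] − E[X]E[Y] = 9 − (3.2)(2.8) = 0.04

0.0400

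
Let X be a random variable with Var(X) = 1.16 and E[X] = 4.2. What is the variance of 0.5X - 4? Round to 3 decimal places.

0.290

Var(0.5X - 4) = (0.5)²·Var(X) = 0.25·1.16 = 0.29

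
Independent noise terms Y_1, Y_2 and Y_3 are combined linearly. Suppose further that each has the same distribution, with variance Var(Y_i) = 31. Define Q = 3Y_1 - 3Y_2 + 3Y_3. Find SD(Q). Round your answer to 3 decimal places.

By independence, Var(Q) = (3)²Var(Y_1) + (-3)²Var(Y_2) + (3)²Var(Y_3)
= (3)²·31 + (-3)²·31 + (3)²·31 = 837
SD(Q) = √837 ≈ 28.931

28.931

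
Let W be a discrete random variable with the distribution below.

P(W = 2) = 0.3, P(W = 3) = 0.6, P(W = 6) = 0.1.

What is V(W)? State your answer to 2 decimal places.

1.20

E[W] = (2)(0.3) + (3)(0.6) + (6)(0.1) = 3
E[W²] = (2)²(0.3) + (3)²(0.6) + (6)²(0.1) = 10.2
V(W) = E[W²] − (E[W])² = 10.2 − (3)² = 1.2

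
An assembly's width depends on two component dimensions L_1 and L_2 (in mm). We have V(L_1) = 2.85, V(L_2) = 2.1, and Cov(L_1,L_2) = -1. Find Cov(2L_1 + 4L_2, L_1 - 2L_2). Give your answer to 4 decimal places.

Cov(2L_1 + 4L_2, L_1 - 2L_2) = (2)(1)V(L_1) + (4)(-2)V(L_2) + [(2)(-2) + (4)(1)]Cov(L_1,L_2)
= 2·2.85 + -8·2.1 + 0·-1 = -11.1

-11.1000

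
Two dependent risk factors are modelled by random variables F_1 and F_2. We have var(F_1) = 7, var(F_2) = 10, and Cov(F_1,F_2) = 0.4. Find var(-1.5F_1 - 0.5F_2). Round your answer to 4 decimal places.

18.8500

var(-1.5F_1 - 0.5F_2) = (-1.5)²·var(F_1) + (-0.5)²·var(F_2) + 2·(-1.5)·(-0.5)·Cov(F_1,F_2)
= 2.25·7 + 0.25·10 + 1.5·0.4 = 18.85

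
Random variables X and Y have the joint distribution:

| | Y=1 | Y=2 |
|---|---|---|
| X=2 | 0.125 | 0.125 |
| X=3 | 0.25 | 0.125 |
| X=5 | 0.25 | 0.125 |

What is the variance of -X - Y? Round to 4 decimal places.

E[X] = 3.5,  E[Y] = 1.375,  E[XY] = 4.75
var(X) = 13.75 − (3.5)² = 1.5;  var(Y) = 2.125 − (1.375)² = 0.234375
Cov(X,Y) = 4.75 − (3.5)(1.375) = -0.0625
var(-X - Y) = (-1)²·1.5 + (-1)²·0.234375 + 2·(-1)·(-1)·-0.0625 = 1.609375

1.6094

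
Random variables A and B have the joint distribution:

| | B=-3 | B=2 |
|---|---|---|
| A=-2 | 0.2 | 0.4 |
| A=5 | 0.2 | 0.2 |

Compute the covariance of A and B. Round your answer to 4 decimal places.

E[A] = 0.8,  E[B] = 0
E[AB] = -1.4
Cov(A,B) = E[AB] − E[A]E[B] = -1.4 − (0.8)(0) = -1.4

-1.4000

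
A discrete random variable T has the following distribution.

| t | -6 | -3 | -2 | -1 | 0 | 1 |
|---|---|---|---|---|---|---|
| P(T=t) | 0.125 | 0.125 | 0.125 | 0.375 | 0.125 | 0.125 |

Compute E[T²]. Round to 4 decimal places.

6.6250

E[T²] = (-6)²(0.125) + (-3)²(0.125) + (-2)²(0.125) + (-1)²(0.375) + (0)²(0.125) + (1)²(0.125) = 6.625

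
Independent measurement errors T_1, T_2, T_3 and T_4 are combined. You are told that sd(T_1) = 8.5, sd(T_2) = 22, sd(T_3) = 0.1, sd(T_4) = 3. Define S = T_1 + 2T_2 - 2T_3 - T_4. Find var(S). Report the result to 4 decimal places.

var(T_1) = 72.25, var(T_2) = 484, var(T_3) = 0.01, var(T_4) = 9
By independence, var(S) = (1)²var(T_1) + (2)²var(T_2) + (-2)²var(T_3) + (-1)²var(T_4)
= (1)²·72.25 + (2)²·484 + (-2)²·0.01 + (-1)²·9 = 2017.29

2017.2900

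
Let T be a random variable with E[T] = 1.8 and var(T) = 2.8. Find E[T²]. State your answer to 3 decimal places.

6.040

E[T²] = var(T) + (E[T])² = 2.8 + (1.8)² = 6.04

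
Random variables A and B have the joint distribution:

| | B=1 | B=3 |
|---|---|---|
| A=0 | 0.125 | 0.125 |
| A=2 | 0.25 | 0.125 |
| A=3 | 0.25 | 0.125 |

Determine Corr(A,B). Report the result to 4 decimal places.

-0.1384

E[A] = 1.875,  E[B] = 1.75
E[AB] = 3.125
Cov(A,B) = E[AB] − E[A]E[B] = 3.125 − (1.875)(1.75) = -0.15625
V(A) = 1.359375,  V(B) = 0.9375
ρ = -0.15625 / √(1.359375·0.9375) ≈ -0.1384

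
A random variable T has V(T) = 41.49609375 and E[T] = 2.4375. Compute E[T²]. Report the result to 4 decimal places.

E[T²] = V(T) + (E[T])² = 41.49609375 + (2.4375)² = 47.4375

47.4375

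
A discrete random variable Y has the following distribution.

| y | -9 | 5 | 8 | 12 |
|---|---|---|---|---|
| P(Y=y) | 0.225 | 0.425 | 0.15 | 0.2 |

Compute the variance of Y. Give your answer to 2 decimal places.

E[Y] = (-9)(0.225) + (5)(0.425) + (8)(0.15) + (12)(0.2) = 3.7
E[Y²] = (-9)²(0.225) + (5)²(0.425) + (8)²(0.15) + (12)²(0.2) = 67.25
Var(Y) = E[Y²] − (E[Y])² = 67.25 − (3.7)² = 53.56

53.56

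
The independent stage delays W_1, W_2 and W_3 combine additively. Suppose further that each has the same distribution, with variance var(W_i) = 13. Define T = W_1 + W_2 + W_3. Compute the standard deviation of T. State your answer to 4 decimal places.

6.2450

By independence, var(T) = (1)²var(W_1) + (1)²var(W_2) + (1)²var(W_3)
= (1)²·13 + (1)²·13 + (1)²·13 = 39
sd(T) = √39 ≈ 6.2450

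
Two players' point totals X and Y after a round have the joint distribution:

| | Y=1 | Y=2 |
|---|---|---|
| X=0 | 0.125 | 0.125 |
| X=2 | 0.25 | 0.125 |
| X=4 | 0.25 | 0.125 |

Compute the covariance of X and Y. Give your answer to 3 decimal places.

E[X] = 2.25,  E[Y] = 1.375
E[XY] = 3
Cov(X,Y) = E[XY] − E[X]E[Y] = 3 − (2.25)(1.375) = -0.09375

-0.094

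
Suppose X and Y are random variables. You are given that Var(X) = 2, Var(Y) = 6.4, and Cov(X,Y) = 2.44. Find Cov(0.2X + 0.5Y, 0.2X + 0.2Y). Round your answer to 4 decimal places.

1.0616

Cov(0.2X + 0.5Y, 0.2X + 0.2Y) = (0.2)(0.2)Var(X) + (0.5)(0.2)Var(Y) + [(0.2)(0.2) + (0.5)(0.2)]Cov(X,Y)
= 0.04·2 + 0.1·6.4 + 0.14·2.44 = 1.0616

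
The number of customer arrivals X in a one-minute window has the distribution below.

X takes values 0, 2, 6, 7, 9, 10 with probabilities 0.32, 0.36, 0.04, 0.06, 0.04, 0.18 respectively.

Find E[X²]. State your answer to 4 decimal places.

27.0600

E[X²] = (0)²(0.32) + (2)²(0.36) + (6)²(0.04) + (7)²(0.06) + (9)²(0.04) + (10)²(0.18) = 27.06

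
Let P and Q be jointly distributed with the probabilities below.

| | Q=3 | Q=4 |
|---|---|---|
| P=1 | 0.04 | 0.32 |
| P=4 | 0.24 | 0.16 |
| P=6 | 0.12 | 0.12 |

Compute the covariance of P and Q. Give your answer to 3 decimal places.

-0.360

E[P] = 3.4,  E[Q] = 3.6
E[PQ] = 11.88
Cov(P,Q) = E[PQ] − E[P]E[Q] = 11.88 − (3.4)(3.6) = -0.36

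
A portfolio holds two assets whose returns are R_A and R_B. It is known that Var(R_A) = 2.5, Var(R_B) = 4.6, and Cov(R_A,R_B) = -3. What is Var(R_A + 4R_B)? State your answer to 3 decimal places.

52.100

Var(R_A + 4R_B) = (1)²·Var(R_A) + (4)²·Var(R_B) + 2·(1)·(4)·Cov(R_A,R_B)
= 1·2.5 + 16·4.6 + 8·-3 = 52.1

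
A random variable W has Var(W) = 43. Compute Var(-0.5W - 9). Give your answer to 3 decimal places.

10.750

Var(-0.5W - 9) = (-0.5)²·Var(W) = 0.25·43 = 10.75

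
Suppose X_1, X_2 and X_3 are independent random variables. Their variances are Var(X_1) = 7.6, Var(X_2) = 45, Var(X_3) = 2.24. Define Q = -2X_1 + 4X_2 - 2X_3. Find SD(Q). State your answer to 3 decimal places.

27.556

By independence, Var(Q) = (-2)²Var(X_1) + (4)²Var(X_2) + (-2)²Var(X_3)
= (-2)²·7.6 + (4)²·45 + (-2)²·2.24 = 759.36
SD(Q) = √759.36 ≈ 27.556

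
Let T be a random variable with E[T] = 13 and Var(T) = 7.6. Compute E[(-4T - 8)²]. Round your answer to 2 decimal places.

E[-4T - 8] = -4·13 − 8 = -60
Var(-4T - 8) = (-4)²·7.6 = 121.6
E[(-4T - 8)²] = Var((-4T - 8)) + (E[(-4T - 8)])² = 121.6 + (-60)² = 3721.6

3721.60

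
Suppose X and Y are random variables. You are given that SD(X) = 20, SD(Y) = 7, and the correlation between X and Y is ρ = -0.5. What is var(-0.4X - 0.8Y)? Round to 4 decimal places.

var(X) = (20)² = 400;  var(Y) = (7)² = 49
cov(X,Y) = ρ·SD(X)·SD(Y) = -0.5·20·7 = -70
var(-0.4X - 0.8Y) = (-0.4)²·var(X) + (-0.8)²·var(Y) + 2·(-0.4)·(-0.8)·cov(X,Y)
= 0.16·400 + 0.64·49 + 0.64·-70 = 50.56

50.5600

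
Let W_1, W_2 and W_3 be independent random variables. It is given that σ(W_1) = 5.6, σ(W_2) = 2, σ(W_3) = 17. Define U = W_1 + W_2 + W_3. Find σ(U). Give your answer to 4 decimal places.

Var(W_1) = 31.36, Var(W_2) = 4, Var(W_3) = 289
By independence, Var(U) = (1)²Var(W_1) + (1)²Var(W_2) + (1)²Var(W_3)
= (1)²·31.36 + (1)²·4 + (1)²·289 = 324.36
σ(U) = √324.36 ≈ 18.0100

18.0100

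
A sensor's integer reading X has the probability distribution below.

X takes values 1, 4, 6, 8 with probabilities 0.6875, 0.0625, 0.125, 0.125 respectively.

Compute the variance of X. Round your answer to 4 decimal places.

E[X] = (1)(0.6875) + (4)(0.0625) + (6)(0.125) + (8)(0.125) = 2.6875
E[X²] = (1)²(0.6875) + (4)²(0.0625) + (6)²(0.125) + (8)²(0.125) = 14.1875
var(X) = E[X²] − (E[X])² = 14.1875 − (2.6875)² = 6.96484375

6.9648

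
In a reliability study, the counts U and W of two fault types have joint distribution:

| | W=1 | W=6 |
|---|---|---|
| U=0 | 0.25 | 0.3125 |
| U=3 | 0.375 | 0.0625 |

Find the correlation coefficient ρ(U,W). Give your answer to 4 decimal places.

-0.4229

E[U] = 1.3125,  E[W] = 2.875
E[UW] = 2.25
cov(U,W) = E[UW] − E[U]E[W] = 2.25 − (1.3125)(2.875) = -1.5234375
var(U) = 2.21484375,  var(W) = 5.859375
ρ = -1.5234375 / √(2.21484375·5.859375) ≈ -0.4229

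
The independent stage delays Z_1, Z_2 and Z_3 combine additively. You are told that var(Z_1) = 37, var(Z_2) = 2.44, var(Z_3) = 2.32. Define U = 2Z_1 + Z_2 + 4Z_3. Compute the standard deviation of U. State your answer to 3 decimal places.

By independence, var(U) = (2)²var(Z_1) + (1)²var(Z_2) + (4)²var(Z_3)
= (2)²·37 + (1)²·2.44 + (4)²·2.32 = 187.56
SD(U) = √187.56 ≈ 13.695

13.695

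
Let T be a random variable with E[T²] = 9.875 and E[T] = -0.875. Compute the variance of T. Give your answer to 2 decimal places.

9.11

Var(T) = 9.875 − (-0.875)² = 9.109375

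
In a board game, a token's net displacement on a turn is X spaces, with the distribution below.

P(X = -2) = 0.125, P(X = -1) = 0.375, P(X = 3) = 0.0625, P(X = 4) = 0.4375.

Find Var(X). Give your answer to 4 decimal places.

E[X] = (-2)(0.125) + (-1)(0.375) + (3)(0.0625) + (4)(0.4375) = 1.3125
E[X²] = (-2)²(0.125) + (-1)²(0.375) + (3)²(0.0625) + (4)²(0.4375) = 8.4375
Var(X) = E[X²] − (E[X])² = 8.4375 − (1.3125)² = 6.71484375

6.7148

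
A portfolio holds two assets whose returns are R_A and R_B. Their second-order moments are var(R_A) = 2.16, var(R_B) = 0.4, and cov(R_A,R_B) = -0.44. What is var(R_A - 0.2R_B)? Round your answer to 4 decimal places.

2.3520

var(R_A - 0.2R_B) = (1)²·var(R_A) + (-0.2)²·var(R_B) + 2·(1)·(-0.2)·cov(R_A,R_B)
= 1·2.16 + 0.04·0.4 + -0.4·-0.44 = 2.352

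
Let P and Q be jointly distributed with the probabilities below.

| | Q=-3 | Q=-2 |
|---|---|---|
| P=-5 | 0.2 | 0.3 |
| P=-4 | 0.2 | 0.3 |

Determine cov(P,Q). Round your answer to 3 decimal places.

E[P] = -4.5,  E[Q] = -2.4
E[PQ] = 10.8
cov(P,Q) = E[PQ] − E[P]E[Q] = 10.8 − (-4.5)(-2.4) = 0

0.000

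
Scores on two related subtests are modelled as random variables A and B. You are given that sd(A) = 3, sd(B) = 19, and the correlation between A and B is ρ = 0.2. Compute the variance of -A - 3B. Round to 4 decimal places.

Var(A) = (3)² = 9;  Var(B) = (19)² = 361
Cov(A,B) = ρ·sd(A)·sd(B) = 0.2·3·19 = 11.4
Var(-A - 3B) = (-1)²·Var(A) + (-3)²·Var(B) + 2·(-1)·(-3)·Cov(A,B)
= 1·9 + 9·361 + 6·11.4 = 3326.4

3326.4000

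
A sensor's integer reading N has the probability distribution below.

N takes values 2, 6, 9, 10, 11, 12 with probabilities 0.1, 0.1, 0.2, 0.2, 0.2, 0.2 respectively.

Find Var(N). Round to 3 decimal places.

8.560

E[N] = (2)(0.1) + (6)(0.1) + (9)(0.2) + (10)(0.2) + (11)(0.2) + (12)(0.2) = 9.2
E[N²] = (2)²(0.1) + (6)²(0.1) + (9)²(0.2) + (10)²(0.2) + (11)²(0.2) + (12)²(0.2) = 93.2
Var(N) = E[N²] − (E[N])² = 93.2 − (9.2)² = 8.56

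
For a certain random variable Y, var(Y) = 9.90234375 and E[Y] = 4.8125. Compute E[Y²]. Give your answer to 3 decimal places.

E[Y²] = var(Y) + (E[Y])² = 9.90234375 + (4.8125)² = 33.0625

33.063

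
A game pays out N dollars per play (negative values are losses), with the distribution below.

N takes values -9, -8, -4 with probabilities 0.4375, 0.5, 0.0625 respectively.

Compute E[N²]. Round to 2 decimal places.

68.44

E[N²] = (-9)²(0.4375) + (-8)²(0.5) + (-4)²(0.0625) = 68.4375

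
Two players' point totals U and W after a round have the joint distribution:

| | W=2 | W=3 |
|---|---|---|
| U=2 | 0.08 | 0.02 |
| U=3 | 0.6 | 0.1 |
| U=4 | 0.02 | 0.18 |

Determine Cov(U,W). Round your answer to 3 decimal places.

E[U] = 3.1,  E[W] = 2.3
E[UW] = 7.26
Cov(U,W) = E[UW] − E[U]E[W] = 7.26 − (3.1)(2.3) = 0.13

0.130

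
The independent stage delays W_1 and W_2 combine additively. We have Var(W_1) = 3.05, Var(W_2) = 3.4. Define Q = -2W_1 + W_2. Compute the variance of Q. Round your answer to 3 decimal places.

15.600

By independence, Var(Q) = (-2)²Var(W_1) + (1)²Var(W_2)
= (-2)²·3.05 + (1)²·3.4 = 15.6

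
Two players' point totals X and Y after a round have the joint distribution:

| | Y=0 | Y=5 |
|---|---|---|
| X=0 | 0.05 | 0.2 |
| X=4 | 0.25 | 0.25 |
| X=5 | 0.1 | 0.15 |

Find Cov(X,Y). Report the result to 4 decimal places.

E[X] = 3.25,  E[Y] = 3
E[XY] = 8.75
Cov(X,Y) = E[XY] − E[X]E[Y] = 8.75 − (3.25)(3) = -1

-1.0000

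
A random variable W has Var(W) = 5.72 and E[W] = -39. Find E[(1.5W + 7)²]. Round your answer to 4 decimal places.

2665.1200

E[1.5W + 7] = 1.5·-39 + 7 = -51.5
Var(1.5W + 7) = (1.5)²·5.72 = 12.87
E[(1.5W + 7)²] = Var((1.5W + 7)) + (E[(1.5W + 7)])² = 12.87 + (-51.5)² = 2665.12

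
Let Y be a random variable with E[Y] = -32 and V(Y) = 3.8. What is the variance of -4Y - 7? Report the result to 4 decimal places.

V(-4Y - 7) = (-4)²·V(Y) = 16·3.8 = 60.8

60.8000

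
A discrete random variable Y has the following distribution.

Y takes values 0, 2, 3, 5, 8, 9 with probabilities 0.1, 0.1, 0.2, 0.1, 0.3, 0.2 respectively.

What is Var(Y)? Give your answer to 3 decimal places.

E[Y] = (0)(0.1) + (2)(0.1) + (3)(0.2) + (5)(0.1) + (8)(0.3) + (9)(0.2) = 5.5
E[Y²] = (0)²(0.1) + (2)²(0.1) + (3)²(0.2) + (5)²(0.1) + (8)²(0.3) + (9)²(0.2) = 40.1
Var(Y) = E[Y²] − (E[Y])² = 40.1 − (5.5)² = 9.85

9.850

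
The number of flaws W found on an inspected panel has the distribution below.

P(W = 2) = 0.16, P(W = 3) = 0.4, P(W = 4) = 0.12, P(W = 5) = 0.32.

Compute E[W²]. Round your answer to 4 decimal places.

E[W²] = (2)²(0.16) + (3)²(0.4) + (4)²(0.12) + (5)²(0.32) = 14.16

14.1600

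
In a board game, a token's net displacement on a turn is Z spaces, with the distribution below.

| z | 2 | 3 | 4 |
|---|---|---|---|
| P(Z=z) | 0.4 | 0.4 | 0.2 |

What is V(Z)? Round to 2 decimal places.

E[Z] = (2)(0.4) + (3)(0.4) + (4)(0.2) = 2.8
E[Z²] = (2)²(0.4) + (3)²(0.4) + (4)²(0.2) = 8.4
V(Z) = E[Z²] − (E[Z])² = 8.4 − (2.8)² = 0.56

0.56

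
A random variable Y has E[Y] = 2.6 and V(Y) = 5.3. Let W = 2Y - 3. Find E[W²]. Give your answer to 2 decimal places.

E[2Y - 3] = 2·2.6 − 3 = 2.2
V(2Y - 3) = (2)²·5.3 = 21.2
E[W²] = V(W) + (E[W])² = 21.2 + (2.2)² = 26.04

26.04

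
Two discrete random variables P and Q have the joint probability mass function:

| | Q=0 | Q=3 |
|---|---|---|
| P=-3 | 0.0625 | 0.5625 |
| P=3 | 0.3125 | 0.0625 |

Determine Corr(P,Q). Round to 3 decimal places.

E[P] = -0.75,  E[Q] = 1.875
E[PQ] = -4.5
Cov(P,Q) = E[PQ] − E[P]E[Q] = -4.5 − (-0.75)(1.875) = -3.09375
Var(P) = 8.4375,  Var(Q) = 2.109375
ρ = -3.09375 / √(8.4375·2.109375) ≈ -0.733

-0.733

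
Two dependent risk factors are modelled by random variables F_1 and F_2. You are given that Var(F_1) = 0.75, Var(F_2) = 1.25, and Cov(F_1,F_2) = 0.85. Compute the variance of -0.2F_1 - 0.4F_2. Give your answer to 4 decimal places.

0.3660

Var(-0.2F_1 - 0.4F_2) = (-0.2)²·Var(F_1) + (-0.4)²·Var(F_2) + 2·(-0.2)·(-0.4)·Cov(F_1,F_2)
= 0.04·0.75 + 0.16·1.25 + 0.16·0.85 = 0.366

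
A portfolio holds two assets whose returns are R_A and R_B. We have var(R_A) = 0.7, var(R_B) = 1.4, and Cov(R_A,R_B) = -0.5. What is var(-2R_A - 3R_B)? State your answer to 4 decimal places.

var(-2R_A - 3R_B) = (-2)²·var(R_A) + (-3)²·var(R_B) + 2·(-2)·(-3)·Cov(R_A,R_B)
= 4·0.7 + 9·1.4 + 12·-0.5 = 9.4

9.4000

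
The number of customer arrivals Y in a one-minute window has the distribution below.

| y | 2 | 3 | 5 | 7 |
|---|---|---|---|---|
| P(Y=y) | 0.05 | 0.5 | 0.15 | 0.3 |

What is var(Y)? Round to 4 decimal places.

3.3475

E[Y] = (2)(0.05) + (3)(0.5) + (5)(0.15) + (7)(0.3) = 4.45
E[Y²] = (2)²(0.05) + (3)²(0.5) + (5)²(0.15) + (7)²(0.3) = 23.15
var(Y) = E[Y²] − (E[Y])² = 23.15 − (4.45)² = 3.3475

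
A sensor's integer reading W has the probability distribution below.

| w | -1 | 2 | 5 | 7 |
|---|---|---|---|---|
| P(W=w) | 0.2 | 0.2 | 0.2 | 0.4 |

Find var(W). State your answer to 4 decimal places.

E[W] = (-1)(0.2) + (2)(0.2) + (5)(0.2) + (7)(0.4) = 4
E[W²] = (-1)²(0.2) + (2)²(0.2) + (5)²(0.2) + (7)²(0.4) = 25.6
var(W) = E[W²] − (E[W])² = 25.6 − (4)² = 9.6

9.6000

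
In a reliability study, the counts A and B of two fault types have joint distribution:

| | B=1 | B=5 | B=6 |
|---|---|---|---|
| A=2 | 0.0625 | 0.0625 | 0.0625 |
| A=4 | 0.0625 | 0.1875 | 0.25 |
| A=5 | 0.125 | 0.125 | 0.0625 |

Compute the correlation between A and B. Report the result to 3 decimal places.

E[A] = 3.9375,  E[B] = 4.375
E[AB] = 17.125
Cov(A,B) = E[AB] − E[A]E[B] = 17.125 − (3.9375)(4.375) = -0.1015625
V(A) = 1.05859375,  V(B) = 3.984375
ρ = -0.1015625 / √(1.05859375·3.984375) ≈ -0.049

-0.049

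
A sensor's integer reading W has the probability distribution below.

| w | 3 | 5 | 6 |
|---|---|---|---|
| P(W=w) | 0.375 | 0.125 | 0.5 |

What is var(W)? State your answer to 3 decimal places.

E[W] = (3)(0.375) + (5)(0.125) + (6)(0.5) = 4.75
E[W²] = (3)²(0.375) + (5)²(0.125) + (6)²(0.5) = 24.5
var(W) = E[W²] − (E[W])² = 24.5 − (4.75)² = 1.9375

1.938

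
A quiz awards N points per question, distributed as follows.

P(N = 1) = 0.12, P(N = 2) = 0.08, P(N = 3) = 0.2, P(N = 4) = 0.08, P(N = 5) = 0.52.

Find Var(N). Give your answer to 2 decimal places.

E[N] = (1)(0.12) + (2)(0.08) + (3)(0.2) + (4)(0.08) + (5)(0.52) = 3.8
E[N²] = (1)²(0.12) + (2)²(0.08) + (3)²(0.2) + (4)²(0.08) + (5)²(0.52) = 16.52
Var(N) = E[N²] − (E[N])² = 16.52 − (3.8)² = 2.08

2.08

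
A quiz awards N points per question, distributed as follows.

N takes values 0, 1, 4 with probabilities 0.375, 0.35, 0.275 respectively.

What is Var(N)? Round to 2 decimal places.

2.65

E[N] = (0)(0.375) + (1)(0.35) + (4)(0.275) = 1.45
E[N²] = (0)²(0.375) + (1)²(0.35) + (4)²(0.275) = 4.75
Var(N) = E[N²] − (E[N])² = 4.75 − (1.45)² = 2.6475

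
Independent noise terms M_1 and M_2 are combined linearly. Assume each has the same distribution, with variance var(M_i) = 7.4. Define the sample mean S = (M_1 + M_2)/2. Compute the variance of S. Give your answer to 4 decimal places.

By independence, var(S) = (0.5)²var(M_1) + (0.5)²var(M_2)
= (0.5)²·7.4 + (0.5)²·7.4 = 3.7

3.7000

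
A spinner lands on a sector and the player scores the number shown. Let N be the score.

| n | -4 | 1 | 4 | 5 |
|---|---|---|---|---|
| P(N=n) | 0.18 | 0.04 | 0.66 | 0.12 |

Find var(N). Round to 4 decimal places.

E[N] = (-4)(0.18) + (1)(0.04) + (4)(0.66) + (5)(0.12) = 2.56
E[N²] = (-4)²(0.18) + (1)²(0.04) + (4)²(0.66) + (5)²(0.12) = 16.48
var(N) = E[N²] − (E[N])² = 16.48 − (2.56)² = 9.9264

9.9264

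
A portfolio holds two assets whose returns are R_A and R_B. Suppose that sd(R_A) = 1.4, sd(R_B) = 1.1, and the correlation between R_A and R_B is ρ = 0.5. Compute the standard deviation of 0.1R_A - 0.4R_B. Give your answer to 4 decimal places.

Var(R_A) = (1.4)² = 1.96;  Var(R_B) = (1.1)² = 1.21
Cov(R_A,R_B) = ρ·sd(R_A)·sd(R_B) = 0.5·1.4·1.1 = 0.77
Var(0.1R_A - 0.4R_B) = (0.1)²·Var(R_A) + (-0.4)²·Var(R_B) + 2·(0.1)·(-0.4)·Cov(R_A,R_B)
= 0.01·1.96 + 0.16·1.21 + -0.08·0.77 = 0.1516
sd(0.1R_A - 0.4R_B) = √0.1516 ≈ 0.3894

0.3894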